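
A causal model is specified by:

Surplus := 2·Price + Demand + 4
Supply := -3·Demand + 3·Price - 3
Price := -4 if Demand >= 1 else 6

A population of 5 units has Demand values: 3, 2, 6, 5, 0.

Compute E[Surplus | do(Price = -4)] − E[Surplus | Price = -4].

The intervention sets Price=-4 in all 5 units regardless of Demand. Recomputing Surplus per unit gives -1, -2, 2, 1, -4; average -0.8.
Observing Price=-4 restricts to units where Price's equation naturally yields -4: Demand ∈ {3, 2, 6, 5}. In that subpopulation Surplus = -1, -2, 2, 1, mean 0.
Difference = -0.8 − 0 = -0.8.

-0.8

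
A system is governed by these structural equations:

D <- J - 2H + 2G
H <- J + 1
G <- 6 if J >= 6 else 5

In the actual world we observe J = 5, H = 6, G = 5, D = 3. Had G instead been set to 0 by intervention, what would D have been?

The intervention breaks the incoming arrows to G: G <- 6 if J >= 6 else 5 no longer applies, and G = 0.
H = J + 1  [with J=5]  = 6
D = J - 2H + 2G  [with J=5, H=6, G=0]  = -7

-7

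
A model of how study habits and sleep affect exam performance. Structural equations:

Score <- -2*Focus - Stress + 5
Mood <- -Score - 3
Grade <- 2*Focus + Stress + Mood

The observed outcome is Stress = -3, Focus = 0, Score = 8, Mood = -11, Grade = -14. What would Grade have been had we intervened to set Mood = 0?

Intervening sets Mood = 0 and removes its equation (Mood <- -Score - 3).
Grade = 2*Focus + Stress + Mood  [with Focus=0, Stress=-3, Mood=0]  = -3

-3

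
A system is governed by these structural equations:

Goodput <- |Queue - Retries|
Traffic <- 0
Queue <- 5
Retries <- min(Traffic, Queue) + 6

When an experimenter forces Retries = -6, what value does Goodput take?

11

The intervention breaks the incoming arrows to Retries: Retries <- min(Traffic, Queue) + 6 no longer applies, and Retries = -6.
Goodput = |Queue - Retries|  [with Queue=5, Retries=-6]  = 11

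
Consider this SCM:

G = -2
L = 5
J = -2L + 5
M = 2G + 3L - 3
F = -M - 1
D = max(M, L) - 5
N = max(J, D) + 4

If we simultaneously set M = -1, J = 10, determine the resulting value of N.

14

The joint intervention fixes M = -1, J = 10, removing each variable's own equation.
D = max(M, L) - 5  [with M=-1, L=5]  = 0
N = max(J, D) + 4  [with J=10, D=0]  = 14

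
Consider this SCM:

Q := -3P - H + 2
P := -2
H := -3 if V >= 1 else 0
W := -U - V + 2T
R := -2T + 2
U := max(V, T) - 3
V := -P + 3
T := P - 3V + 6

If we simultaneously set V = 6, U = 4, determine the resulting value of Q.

11

Under do(V = 6, U = 4), each intervened variable's structural equation is replaced by its fixed value.
H = -3 if V >= 1 else 0  [with V=6]  = -3
Q = -3P - H + 2  [with P=-2, H=-3]  = 11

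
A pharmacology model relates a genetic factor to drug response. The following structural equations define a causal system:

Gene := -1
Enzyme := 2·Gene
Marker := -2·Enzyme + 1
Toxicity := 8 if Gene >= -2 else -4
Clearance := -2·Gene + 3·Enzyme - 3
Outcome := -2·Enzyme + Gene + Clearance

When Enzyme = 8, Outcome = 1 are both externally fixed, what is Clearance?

23

Setting Enzyme = 8, Outcome = 1 by intervention discards those variables' equations.
Clearance = -2·Gene + 3·Enzyme - 3  [with Gene=-1, Enzyme=8]  = 23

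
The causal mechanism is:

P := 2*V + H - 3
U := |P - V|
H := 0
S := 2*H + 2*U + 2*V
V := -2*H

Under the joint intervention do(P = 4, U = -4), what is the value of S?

Setting P = 4, U = -4 by intervention discards those variables' equations.
V = -2*H  [with H=0]  = 0
S = 2*H + 2*U + 2*V  [with H=0, U=-4, V=0]  = -8

-8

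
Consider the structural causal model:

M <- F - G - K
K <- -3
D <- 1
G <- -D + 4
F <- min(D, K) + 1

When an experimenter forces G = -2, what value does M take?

3

do(G=-2) replaces the equation G <- -D + 4 with the constant G = -2.
F = min(D, K) + 1  [with D=1, K=-3]  = -2
M = F - G - K  [with F=-2, G=-2, K=-3]  = 3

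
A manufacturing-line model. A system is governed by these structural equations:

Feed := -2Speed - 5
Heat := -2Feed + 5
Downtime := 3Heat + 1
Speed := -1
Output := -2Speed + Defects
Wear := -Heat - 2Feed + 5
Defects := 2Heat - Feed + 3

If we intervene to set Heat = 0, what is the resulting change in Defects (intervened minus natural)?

do(Heat=0) replaces the equation Heat := -2Feed + 5 with the constant Heat = 0.
Feed = -2Speed - 5  [with Speed=-1]  = -3
Defects = 2Heat - Feed + 3  [with Heat=0, Feed=-3]  = 6
Without intervention: Feed = -2Speed - 5  [with Speed=-1]  = -3; Heat = -2Feed + 5  [with Feed=-3]  = 11; Defects = 2Heat - Feed + 3  [with Heat=11, Feed=-3]  = 28.
Change = 6 − 28 = -22.

-22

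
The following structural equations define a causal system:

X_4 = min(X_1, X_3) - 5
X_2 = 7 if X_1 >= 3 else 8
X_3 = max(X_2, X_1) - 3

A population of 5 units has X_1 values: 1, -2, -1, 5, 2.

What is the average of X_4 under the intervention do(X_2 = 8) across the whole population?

The intervention sets X_2=8 in all 5 units regardless of X_1. Recomputing X_4 per unit gives -4, -7, -6, 0, -3; average -4.

-4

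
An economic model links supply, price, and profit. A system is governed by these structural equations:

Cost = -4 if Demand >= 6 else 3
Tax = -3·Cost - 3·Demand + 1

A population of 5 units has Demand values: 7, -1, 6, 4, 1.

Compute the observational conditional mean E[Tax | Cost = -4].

Conditioning on Cost=-4 selects the 2 unit(s) with Demand ∈ {7, 6}. Their Tax values: -8, -5. Mean = -6.5.

-6.5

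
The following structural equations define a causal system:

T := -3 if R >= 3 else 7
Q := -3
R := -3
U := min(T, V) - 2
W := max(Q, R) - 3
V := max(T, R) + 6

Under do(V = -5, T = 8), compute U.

-7

The joint intervention fixes V = -5, T = 8, removing each variable's own equation.
U = min(T, V) - 2  [with T=8, V=-5]  = -7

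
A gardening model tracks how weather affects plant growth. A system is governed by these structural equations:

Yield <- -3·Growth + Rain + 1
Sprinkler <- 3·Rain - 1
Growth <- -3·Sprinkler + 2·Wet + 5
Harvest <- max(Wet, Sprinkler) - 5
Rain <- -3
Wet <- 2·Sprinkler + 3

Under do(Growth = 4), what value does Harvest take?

Under do(Growth=4), the mechanism Growth <- -3·Sprinkler + 2·Wet + 5 is discarded; Growth is fixed at 4.
Since Harvest is not a descendant of the intervened variable, it is unaffected.
Sprinkler = 3·Rain - 1  [with Rain=-3]  = -10
Wet = 2·Sprinkler + 3  [with Sprinkler=-10]  = -17
Harvest = max(Wet, Sprinkler) - 5  [with Wet=-17, Sprinkler=-10]  = -15

-15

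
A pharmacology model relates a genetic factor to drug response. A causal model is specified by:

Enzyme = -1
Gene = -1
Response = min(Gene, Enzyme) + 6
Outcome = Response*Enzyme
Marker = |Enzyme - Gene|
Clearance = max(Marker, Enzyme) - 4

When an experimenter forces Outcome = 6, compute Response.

do(Outcome=6) replaces the equation Outcome = Response*Enzyme with the constant Outcome = 6.
No directed path runs from Outcome to Response, so Response keeps its natural value.
Response = min(Gene, Enzyme) + 6  [with Gene=-1, Enzyme=-1]  = 5

5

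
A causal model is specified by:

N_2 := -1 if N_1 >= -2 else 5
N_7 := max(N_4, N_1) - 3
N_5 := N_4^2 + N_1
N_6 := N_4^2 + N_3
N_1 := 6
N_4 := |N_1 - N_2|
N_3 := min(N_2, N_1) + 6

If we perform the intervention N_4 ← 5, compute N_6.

Under do(N_4=5), the mechanism N_4 := |N_1 - N_2| is discarded; N_4 is fixed at 5.
N_2 = -1 if N_1 >= -2 else 5  [with N_1=6]  = -1
N_3 = min(N_2, N_1) + 6  [with N_2=-1, N_1=6]  = 5
N_6 = N_4^2 + N_3  [with N_4=5, N_3=5]  = 30

30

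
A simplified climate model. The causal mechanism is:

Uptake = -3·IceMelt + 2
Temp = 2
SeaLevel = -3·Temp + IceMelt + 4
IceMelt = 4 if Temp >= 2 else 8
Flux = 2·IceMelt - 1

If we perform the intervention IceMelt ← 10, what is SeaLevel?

The intervention breaks the incoming arrows to IceMelt: IceMelt = 4 if Temp >= 2 else 8 no longer applies, and IceMelt = 10.
SeaLevel = -3·Temp + IceMelt + 4  [with Temp=2, IceMelt=10]  = 8

8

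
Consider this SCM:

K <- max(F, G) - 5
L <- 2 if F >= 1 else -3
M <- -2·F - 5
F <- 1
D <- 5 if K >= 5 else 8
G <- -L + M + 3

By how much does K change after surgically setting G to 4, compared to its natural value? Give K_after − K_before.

3

Intervening sets G = 4 and removes its equation (G <- -L + M + 3).
K = max(F, G) - 5  [with F=1, G=4]  = -1
Without intervention: M = -2·F - 5  [with F=1]  = -7; L = 2 if F >= 1 else -3  [with F=1]  = 2; G = -L + M + 3  [with L=2, M=-7]  = -6; K = max(F, G) - 5  [with F=1, G=-6]  = -4.
Change = -1 − (-4) = 3.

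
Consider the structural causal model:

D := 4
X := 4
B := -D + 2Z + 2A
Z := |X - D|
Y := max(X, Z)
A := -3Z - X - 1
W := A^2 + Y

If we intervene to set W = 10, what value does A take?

The intervention breaks the incoming arrows to W: W := A^2 + Y no longer applies, and W = 10.
A is not downstream of the intervention, so its value is determined by the original equations.
Z = |X - D|  [with X=4, D=4]  = 0
A = -3Z - X - 1  [with Z=0, X=4]  = -5

-5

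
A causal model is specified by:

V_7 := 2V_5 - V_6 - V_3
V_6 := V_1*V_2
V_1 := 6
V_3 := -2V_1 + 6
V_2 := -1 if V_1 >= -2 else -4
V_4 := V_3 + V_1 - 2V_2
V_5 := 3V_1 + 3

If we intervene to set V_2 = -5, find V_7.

Under do(V_2=-5), the mechanism V_2 := -1 if V_1 >= -2 else -4 is discarded; V_2 is fixed at -5.
V_3 = -2V_1 + 6  [with V_1=6]  = -6
V_5 = 3V_1 + 3  [with V_1=6]  = 21
V_6 = V_1*V_2  [with V_1=6, V_2=-5]  = -30
V_7 = 2V_5 - V_6 - V_3  [with V_5=21, V_6=-30, V_3=-6]  = 78

78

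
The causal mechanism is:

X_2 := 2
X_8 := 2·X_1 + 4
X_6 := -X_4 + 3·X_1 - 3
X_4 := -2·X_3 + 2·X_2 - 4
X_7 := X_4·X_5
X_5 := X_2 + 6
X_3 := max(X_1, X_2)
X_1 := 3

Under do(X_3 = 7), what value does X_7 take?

-112

The intervention breaks the incoming arrows to X_3: X_3 := max(X_1, X_2) no longer applies, and X_3 = 7.
X_4 = -2·X_3 + 2·X_2 - 4  [with X_3=7, X_2=2]  = -14
X_5 = X_2 + 6  [with X_2=2]  = 8
X_7 = X_4·X_5  [with X_4=-14, X_5=8]  = -112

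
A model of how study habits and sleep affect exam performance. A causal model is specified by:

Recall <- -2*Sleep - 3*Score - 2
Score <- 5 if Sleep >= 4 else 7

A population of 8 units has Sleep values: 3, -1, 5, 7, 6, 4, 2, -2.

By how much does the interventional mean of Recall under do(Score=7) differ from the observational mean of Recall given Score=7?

Under do(Score=7), Score's equation is replaced by Score=7 for every unit. Per-unit Recall: -29, -21, -33, -37, -35, -31, -27, -19. Mean = -29.
Conditioning on Score=7 selects the 4 unit(s) with Sleep ∈ {3, -1, 2, -2}. Their Recall values: -29, -21, -27, -19. Mean = -24.
Difference = -29 − (-24) = -5.

-5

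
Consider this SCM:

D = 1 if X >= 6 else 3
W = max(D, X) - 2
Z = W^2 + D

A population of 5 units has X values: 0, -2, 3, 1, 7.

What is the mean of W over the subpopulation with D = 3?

1

E[W|D=3] averages over only the 4 units with D=3 (X = 0, -2, 3, 1): W = 1, 1, 1, 1, mean 1.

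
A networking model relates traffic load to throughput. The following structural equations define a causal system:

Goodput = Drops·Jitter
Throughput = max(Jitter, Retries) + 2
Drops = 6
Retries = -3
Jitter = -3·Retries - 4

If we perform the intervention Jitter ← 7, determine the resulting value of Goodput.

do(Jitter=7) replaces the equation Jitter = -3·Retries - 4 with the constant Jitter = 7.
Goodput = Drops·Jitter  [with Drops=6, Jitter=7]  = 42

42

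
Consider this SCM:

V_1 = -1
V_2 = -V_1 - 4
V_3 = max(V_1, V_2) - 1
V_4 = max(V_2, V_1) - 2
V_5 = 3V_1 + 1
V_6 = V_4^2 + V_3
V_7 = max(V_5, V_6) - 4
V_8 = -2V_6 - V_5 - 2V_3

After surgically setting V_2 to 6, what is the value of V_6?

21

Under do(V_2=6), the mechanism V_2 = -V_1 - 4 is discarded; V_2 is fixed at 6.
V_3 = max(V_1, V_2) - 1  [with V_1=-1, V_2=6]  = 5
V_4 = max(V_2, V_1) - 2  [with V_2=6, V_1=-1]  = 4
V_6 = V_4^2 + V_3  [with V_4=4, V_3=5]  = 21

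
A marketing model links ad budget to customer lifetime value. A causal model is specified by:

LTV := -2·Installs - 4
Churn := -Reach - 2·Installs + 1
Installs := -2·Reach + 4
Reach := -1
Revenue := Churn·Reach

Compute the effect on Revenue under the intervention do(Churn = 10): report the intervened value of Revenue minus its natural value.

The intervention breaks the incoming arrows to Churn: Churn := -Reach - 2·Installs + 1 no longer applies, and Churn = 10.
Revenue = Churn·Reach  [with Churn=10, Reach=-1]  = -10
Without intervention: Installs = -2·Reach + 4  [with Reach=-1]  = 6; Churn = -Reach - 2·Installs + 1  [with Reach=-1, Installs=6]  = -10; Revenue = Churn·Reach  [with Churn=-10, Reach=-1]  = 10.
Change = -10 − 10 = -20.

-20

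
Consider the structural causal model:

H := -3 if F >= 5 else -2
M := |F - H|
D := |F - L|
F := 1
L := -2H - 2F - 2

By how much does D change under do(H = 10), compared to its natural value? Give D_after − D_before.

do(H=10) replaces the equation H := -3 if F >= 5 else -2 with the constant H = 10.
L = -2H - 2F - 2  [with H=10, F=1]  = -24
D = |F - L|  [with F=1, L=-24]  = 25
Without intervention: H = -3 if F >= 5 else -2  [with F=1]  = -2; L = -2H - 2F - 2  [with H=-2, F=1]  = 0; D = |F - L|  [with F=1, L=0]  = 1.
Change = 25 − 1 = 24.

24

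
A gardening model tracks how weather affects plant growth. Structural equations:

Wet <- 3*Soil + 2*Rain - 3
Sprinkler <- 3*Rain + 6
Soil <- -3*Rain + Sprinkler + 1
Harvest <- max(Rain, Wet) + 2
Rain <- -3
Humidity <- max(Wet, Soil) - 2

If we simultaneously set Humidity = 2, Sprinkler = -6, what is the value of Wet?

Setting Humidity = 2, Sprinkler = -6 by intervention discards those variables' equations.
Soil = -3*Rain + Sprinkler + 1  [with Rain=-3, Sprinkler=-6]  = 4
Wet = 3*Soil + 2*Rain - 3  [with Soil=4, Rain=-3]  = 3

3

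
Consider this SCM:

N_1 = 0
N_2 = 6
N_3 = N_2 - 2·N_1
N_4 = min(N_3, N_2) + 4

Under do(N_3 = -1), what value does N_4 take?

The intervention breaks the incoming arrows to N_3: N_3 = N_2 - 2·N_1 no longer applies, and N_3 = -1.
N_4 = min(N_3, N_2) + 4  [with N_3=-1, N_2=6]  = 3

3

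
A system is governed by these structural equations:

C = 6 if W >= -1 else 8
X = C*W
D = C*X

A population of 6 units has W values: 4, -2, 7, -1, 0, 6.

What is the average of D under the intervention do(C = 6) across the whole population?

84

Every unit gets C=6 under the intervention. D values become 144, -72, 252, -36, 0, 216; E[D|do(C=6)] = 84.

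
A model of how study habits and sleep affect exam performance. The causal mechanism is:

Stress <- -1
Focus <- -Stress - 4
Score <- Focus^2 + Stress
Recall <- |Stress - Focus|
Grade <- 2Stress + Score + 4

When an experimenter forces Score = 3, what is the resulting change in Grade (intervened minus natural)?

do(Score=3) replaces the equation Score <- Focus^2 + Stress with the constant Score = 3.
Grade = 2Stress + Score + 4  [with Stress=-1, Score=3]  = 5
Without intervention: Focus = -Stress - 4  [with Stress=-1]  = -3; Score = Focus^2 + Stress  [with Focus=-3, Stress=-1]  = 8; Grade = 2Stress + Score + 4  [with Stress=-1, Score=8]  = 10.
Change = 5 − 10 = -5.

-5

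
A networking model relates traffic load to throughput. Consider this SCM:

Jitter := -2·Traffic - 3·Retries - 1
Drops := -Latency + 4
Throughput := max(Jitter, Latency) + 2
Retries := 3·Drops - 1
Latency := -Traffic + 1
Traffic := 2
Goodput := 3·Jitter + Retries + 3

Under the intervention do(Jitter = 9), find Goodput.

Under do(Jitter=9), the mechanism Jitter := -2·Traffic - 3·Retries - 1 is discarded; Jitter is fixed at 9.
Latency = -Traffic + 1  [with Traffic=2]  = -1
Drops = -Latency + 4  [with Latency=-1]  = 5
Retries = 3·Drops - 1  [with Drops=5]  = 14
Goodput = 3·Jitter + Retries + 3  [with Jitter=9, Retries=14]  = 44

44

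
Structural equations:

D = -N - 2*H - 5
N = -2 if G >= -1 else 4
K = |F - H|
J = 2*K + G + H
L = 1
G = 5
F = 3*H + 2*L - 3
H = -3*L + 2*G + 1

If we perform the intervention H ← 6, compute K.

11

do(H=6) replaces the equation H = -3*L + 2*G + 1 with the constant H = 6.
F = 3*H + 2*L - 3  [with H=6, L=1]  = 17
K = |F - H|  [with F=17, H=6]  = 11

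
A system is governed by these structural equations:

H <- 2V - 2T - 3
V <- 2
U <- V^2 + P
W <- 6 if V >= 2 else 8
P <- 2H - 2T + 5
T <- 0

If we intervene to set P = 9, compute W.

Intervening sets P = 9 and removes its equation (P <- 2H - 2T + 5).
No directed path runs from P to W, so W keeps its natural value.
W = 6 if V >= 2 else 8  [with V=2]  = 6

6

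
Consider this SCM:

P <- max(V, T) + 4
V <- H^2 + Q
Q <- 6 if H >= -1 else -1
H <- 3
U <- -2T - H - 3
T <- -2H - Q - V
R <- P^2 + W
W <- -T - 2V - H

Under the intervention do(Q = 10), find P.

23

Under do(Q=10), the mechanism Q <- 6 if H >= -1 else -1 is discarded; Q is fixed at 10.
V = H^2 + Q  [with H=3, Q=10]  = 19
T = -2H - Q - V  [with H=3, Q=10, V=19]  = -35
P = max(V, T) + 4  [with V=19, T=-35]  = 23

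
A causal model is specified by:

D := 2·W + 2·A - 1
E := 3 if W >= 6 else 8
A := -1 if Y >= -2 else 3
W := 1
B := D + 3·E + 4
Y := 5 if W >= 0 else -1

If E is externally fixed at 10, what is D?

do(E=10) replaces the equation E := 3 if W >= 6 else 8 with the constant E = 10.
Since D is not a descendant of the intervened variable, it is unaffected.
Y = 5 if W >= 0 else -1  [with W=1]  = 5
A = -1 if Y >= -2 else 3  [with Y=5]  = -1
D = 2·W + 2·A - 1  [with W=1, A=-1]  = -1

-1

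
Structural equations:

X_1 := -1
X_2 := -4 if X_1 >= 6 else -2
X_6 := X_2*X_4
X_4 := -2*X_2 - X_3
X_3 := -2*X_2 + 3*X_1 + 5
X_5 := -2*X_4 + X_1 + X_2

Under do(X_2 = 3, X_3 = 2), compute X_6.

Under do(X_2 = 3, X_3 = 2), each intervened variable's structural equation is replaced by its fixed value.
X_4 = -2*X_2 - X_3  [with X_2=3, X_3=2]  = -8
X_6 = X_2*X_4  [with X_2=3, X_4=-8]  = -24

-24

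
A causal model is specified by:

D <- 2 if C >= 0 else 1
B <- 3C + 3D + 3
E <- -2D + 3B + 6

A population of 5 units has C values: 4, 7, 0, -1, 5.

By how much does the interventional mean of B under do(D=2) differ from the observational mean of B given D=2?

-3

Every unit gets D=2 under the intervention. B values become 21, 30, 9, 6, 24; E[B|do(D=2)] = 18.
Conditioning on D=2 selects the 4 unit(s) with C ∈ {4, 7, 0, 5}. Their B values: 21, 30, 9, 24. Mean = 21.
Difference = 18 − 21 = -3.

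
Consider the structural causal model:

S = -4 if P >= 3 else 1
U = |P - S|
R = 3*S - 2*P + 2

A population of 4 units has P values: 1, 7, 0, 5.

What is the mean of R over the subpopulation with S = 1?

4

Observing S=1 restricts to units where S's equation naturally yields 1: P ∈ {1, 0}. In that subpopulation R = 3, 5, mean 4.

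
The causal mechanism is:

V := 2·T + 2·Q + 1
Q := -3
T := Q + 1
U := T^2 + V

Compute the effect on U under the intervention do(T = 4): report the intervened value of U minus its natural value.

24

Under do(T=4), the mechanism T := Q + 1 is discarded; T is fixed at 4.
V = 2·T + 2·Q + 1  [with T=4, Q=-3]  = 3
U = T^2 + V  [with T=4, V=3]  = 19
Without intervention: T = Q + 1  [with Q=-3]  = -2; V = 2·T + 2·Q + 1  [with T=-2, Q=-3]  = -9; U = T^2 + V  [with T=-2, V=-9]  = -5.
Change = 19 − (-5) = 24.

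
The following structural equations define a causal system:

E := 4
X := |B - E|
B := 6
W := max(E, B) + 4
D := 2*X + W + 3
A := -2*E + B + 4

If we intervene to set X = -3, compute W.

The intervention breaks the incoming arrows to X: X := |B - E| no longer applies, and X = -3.
W is not downstream of the intervention, so its value is determined by the original equations.
W = max(E, B) + 4  [with E=4, B=6]  = 10

10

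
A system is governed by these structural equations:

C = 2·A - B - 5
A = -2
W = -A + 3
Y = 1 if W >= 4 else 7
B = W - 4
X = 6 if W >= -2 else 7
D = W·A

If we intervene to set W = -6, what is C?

1

Under do(W=-6), the mechanism W = -A + 3 is discarded; W is fixed at -6.
B = W - 4  [with W=-6]  = -10
C = 2·A - B - 5  [with A=-2, B=-10]  = 1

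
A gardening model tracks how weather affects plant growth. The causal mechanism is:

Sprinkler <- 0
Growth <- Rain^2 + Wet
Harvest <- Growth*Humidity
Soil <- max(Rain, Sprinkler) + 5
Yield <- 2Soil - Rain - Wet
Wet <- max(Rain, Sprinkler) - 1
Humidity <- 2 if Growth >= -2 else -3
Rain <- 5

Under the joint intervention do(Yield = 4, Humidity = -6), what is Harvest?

Under do(Yield = 4, Humidity = -6), each intervened variable's structural equation is replaced by its fixed value.
Wet = max(Rain, Sprinkler) - 1  [with Rain=5, Sprinkler=0]  = 4
Growth = Rain^2 + Wet  [with Rain=5, Wet=4]  = 29
Harvest = Growth*Humidity  [with Growth=29, Humidity=-6]  = -174

-174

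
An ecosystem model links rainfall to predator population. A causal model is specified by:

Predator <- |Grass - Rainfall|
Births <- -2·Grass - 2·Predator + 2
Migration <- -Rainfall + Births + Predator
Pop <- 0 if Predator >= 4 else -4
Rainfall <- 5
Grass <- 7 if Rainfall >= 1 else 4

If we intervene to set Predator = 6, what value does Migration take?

-23

do(Predator=6) replaces the equation Predator <- |Grass - Rainfall| with the constant Predator = 6.
Grass = 7 if Rainfall >= 1 else 4  [with Rainfall=5]  = 7
Births = -2·Grass - 2·Predator + 2  [with Grass=7, Predator=6]  = -24
Migration = -Rainfall + Births + Predator  [with Rainfall=5, Births=-24, Predator=6]  = -23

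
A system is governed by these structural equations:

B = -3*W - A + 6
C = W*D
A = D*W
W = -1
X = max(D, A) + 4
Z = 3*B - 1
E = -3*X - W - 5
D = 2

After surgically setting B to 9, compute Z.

26

The intervention breaks the incoming arrows to B: B = -3*W - A + 6 no longer applies, and B = 9.
Z = 3*B - 1  [with B=9]  = 26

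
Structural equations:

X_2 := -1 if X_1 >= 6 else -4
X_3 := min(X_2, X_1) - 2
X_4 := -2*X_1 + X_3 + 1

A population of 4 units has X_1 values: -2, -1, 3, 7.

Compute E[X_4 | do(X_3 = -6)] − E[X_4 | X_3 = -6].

do(X_3=-6) breaks X_3's dependence on X_1. With X_3=-6 fixed, X_4 across the units is -1, -3, -11, -19, mean -8.5.
Observing X_3=-6 restricts to units where X_3's equation naturally yields -6: X_1 ∈ {-2, -1, 3}. In that subpopulation X_4 = -1, -3, -11, mean -5.
Difference = -8.5 − (-5) = -3.5.

-3.5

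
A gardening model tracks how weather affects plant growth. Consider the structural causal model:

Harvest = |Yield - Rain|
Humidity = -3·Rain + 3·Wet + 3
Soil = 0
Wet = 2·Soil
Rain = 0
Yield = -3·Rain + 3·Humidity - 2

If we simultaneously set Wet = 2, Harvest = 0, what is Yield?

The joint intervention fixes Wet = 2, Harvest = 0, removing each variable's own equation.
Humidity = -3·Rain + 3·Wet + 3  [with Rain=0, Wet=2]  = 9
Yield = -3·Rain + 3·Humidity - 2  [with Rain=0, Humidity=9]  = 25

25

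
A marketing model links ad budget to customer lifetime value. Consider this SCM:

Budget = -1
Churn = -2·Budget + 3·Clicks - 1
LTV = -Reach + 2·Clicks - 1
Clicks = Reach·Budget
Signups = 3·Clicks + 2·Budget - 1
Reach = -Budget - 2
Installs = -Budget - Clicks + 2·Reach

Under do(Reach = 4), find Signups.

do(Reach=4) replaces the equation Reach = -Budget - 2 with the constant Reach = 4.
Clicks = Reach·Budget  [with Reach=4, Budget=-1]  = -4
Signups = 3·Clicks + 2·Budget - 1  [with Clicks=-4, Budget=-1]  = -15

-15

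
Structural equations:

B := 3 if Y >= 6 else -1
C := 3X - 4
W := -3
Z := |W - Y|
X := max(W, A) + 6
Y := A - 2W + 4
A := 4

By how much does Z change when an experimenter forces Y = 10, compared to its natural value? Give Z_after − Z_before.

-4

do(Y=10) replaces the equation Y := A - 2W + 4 with the constant Y = 10.
Z = |W - Y|  [with W=-3, Y=10]  = 13
Without intervention: Y = A - 2W + 4  [with A=4, W=-3]  = 14; Z = |W - Y|  [with W=-3, Y=14]  = 17.
Change = 13 − 17 = -4.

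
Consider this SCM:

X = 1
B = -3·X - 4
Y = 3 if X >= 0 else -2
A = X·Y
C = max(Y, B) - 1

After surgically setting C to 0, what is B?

-7

Under do(C=0), the mechanism C = max(Y, B) - 1 is discarded; C is fixed at 0.
No directed path runs from C to B, so B keeps its natural value.
B = -3·X - 4  [with X=1]  = -7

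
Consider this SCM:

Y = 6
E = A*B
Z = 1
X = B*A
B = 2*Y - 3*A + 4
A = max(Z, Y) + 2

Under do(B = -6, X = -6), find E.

The joint intervention fixes B = -6, X = -6, removing each variable's own equation.
A = max(Z, Y) + 2  [with Z=1, Y=6]  = 8
E = A*B  [with A=8, B=-6]  = -48

-48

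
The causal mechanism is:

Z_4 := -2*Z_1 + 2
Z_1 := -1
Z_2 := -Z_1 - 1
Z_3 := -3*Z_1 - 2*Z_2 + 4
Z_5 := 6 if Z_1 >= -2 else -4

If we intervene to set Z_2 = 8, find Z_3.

The intervention breaks the incoming arrows to Z_2: Z_2 := -Z_1 - 1 no longer applies, and Z_2 = 8.
Z_3 = -3*Z_1 - 2*Z_2 + 4  [with Z_1=-1, Z_2=8]  = -9

-9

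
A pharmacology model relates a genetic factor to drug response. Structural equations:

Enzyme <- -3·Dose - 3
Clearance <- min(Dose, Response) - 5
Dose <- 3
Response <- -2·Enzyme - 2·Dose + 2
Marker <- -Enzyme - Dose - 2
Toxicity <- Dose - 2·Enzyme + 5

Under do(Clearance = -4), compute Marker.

do(Clearance=-4) replaces the equation Clearance <- min(Dose, Response) - 5 with the constant Clearance = -4.
Marker is not downstream of the intervention, so its value is determined by the original equations.
Enzyme = -3·Dose - 3  [with Dose=3]  = -12
Marker = -Enzyme - Dose - 2  [with Enzyme=-12, Dose=3]  = 7

7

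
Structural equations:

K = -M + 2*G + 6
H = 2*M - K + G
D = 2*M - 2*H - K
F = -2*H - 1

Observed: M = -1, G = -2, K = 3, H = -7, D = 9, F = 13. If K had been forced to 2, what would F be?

The intervention breaks the incoming arrows to K: K = -M + 2*G + 6 no longer applies, and K = 2.
H = 2*M - K + G  [with M=-1, K=2, G=-2]  = -6
F = -2*H - 1  [with H=-6]  = 11

11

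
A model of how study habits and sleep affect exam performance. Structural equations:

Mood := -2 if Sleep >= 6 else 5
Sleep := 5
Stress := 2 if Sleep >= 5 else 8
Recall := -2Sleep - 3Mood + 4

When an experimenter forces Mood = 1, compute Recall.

The intervention breaks the incoming arrows to Mood: Mood := -2 if Sleep >= 6 else 5 no longer applies, and Mood = 1.
Recall = -2Sleep - 3Mood + 4  [with Sleep=5, Mood=1]  = -9

-9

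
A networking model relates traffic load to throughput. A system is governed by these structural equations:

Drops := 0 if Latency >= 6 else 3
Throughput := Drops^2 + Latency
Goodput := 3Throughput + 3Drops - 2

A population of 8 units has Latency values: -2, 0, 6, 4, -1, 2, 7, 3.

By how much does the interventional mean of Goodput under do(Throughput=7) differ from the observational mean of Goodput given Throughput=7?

2.25

Under do(Throughput=7), Throughput's equation is replaced by Throughput=7 for every unit. Per-unit Goodput: 28, 28, 19, 28, 28, 28, 19, 28. Mean = 25.75.
E[Goodput|Throughput=7] averages over only the 2 units with Throughput=7 (Latency = -2, 7): Goodput = 28, 19, mean 23.5.
Difference = 25.75 − 23.5 = 2.25.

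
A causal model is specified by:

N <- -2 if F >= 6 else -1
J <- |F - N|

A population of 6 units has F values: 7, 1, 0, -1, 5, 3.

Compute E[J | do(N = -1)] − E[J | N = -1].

Every unit gets N=-1 under the intervention. J values become 8, 2, 1, 0, 6, 4; E[J|do(N=-1)] = 3.5.
E[J|N=-1] averages over only the 5 units with N=-1 (F = 1, 0, -1, 5, 3): J = 2, 1, 0, 6, 4, mean 2.6.
Difference = 3.5 − 2.6 = 0.9.

0.9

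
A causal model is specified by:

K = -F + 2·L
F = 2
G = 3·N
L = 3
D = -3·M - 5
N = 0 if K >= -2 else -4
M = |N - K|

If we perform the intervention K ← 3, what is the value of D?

-14

The intervention breaks the incoming arrows to K: K = -F + 2·L no longer applies, and K = 3.
N = 0 if K >= -2 else -4  [with K=3]  = 0
M = |N - K|  [with N=0, K=3]  = 3
D = -3·M - 5  [with M=3]  = -14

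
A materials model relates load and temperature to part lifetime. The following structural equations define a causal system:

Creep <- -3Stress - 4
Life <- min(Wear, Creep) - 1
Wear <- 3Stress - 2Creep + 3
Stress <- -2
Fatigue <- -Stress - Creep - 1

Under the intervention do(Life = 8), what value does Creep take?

Under do(Life=8), the mechanism Life <- min(Wear, Creep) - 1 is discarded; Life is fixed at 8.
No directed path runs from Life to Creep, so Creep keeps its natural value.
Creep = -3Stress - 4  [with Stress=-2]  = 2

2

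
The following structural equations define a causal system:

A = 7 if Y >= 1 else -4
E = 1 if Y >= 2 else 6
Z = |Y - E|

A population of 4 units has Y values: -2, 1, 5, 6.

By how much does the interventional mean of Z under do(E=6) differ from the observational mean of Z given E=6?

-3

The intervention sets E=6 in all 4 units regardless of Y. Recomputing Z per unit gives 8, 5, 1, 0; average 3.5.
Conditioning on E=6 selects the 2 unit(s) with Y ∈ {-2, 1}. Their Z values: 8, 5. Mean = 6.5.
Difference = 3.5 − 6.5 = -3.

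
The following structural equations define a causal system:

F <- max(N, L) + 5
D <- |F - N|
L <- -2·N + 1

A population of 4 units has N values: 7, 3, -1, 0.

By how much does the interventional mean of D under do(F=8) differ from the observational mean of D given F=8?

Every unit gets F=8 under the intervention. D values become 1, 5, 9, 8; E[D|do(F=8)] = 5.75.
Observing F=8 restricts to units where F's equation naturally yields 8: N ∈ {3, -1}. In that subpopulation D = 5, 9, mean 7.
Difference = 5.75 − 7 = -1.25.

-1.25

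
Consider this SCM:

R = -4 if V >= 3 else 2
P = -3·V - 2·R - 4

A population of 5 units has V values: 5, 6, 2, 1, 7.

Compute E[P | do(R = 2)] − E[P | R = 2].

-8.1

do(R=2) breaks R's dependence on V. With R=2 fixed, P across the units is -23, -26, -14, -11, -29, mean -20.6.
E[P|R=2] averages over only the 2 units with R=2 (V = 2, 1): P = -14, -11, mean -12.5.
Difference = -20.6 − (-12.5) = -8.1.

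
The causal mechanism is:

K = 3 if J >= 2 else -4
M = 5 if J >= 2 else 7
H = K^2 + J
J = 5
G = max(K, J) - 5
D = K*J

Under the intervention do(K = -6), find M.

5

Under do(K=-6), the mechanism K = 3 if J >= 2 else -4 is discarded; K is fixed at -6.
No directed path runs from K to M, so M keeps its natural value.
M = 5 if J >= 2 else 7  [with J=5]  = 5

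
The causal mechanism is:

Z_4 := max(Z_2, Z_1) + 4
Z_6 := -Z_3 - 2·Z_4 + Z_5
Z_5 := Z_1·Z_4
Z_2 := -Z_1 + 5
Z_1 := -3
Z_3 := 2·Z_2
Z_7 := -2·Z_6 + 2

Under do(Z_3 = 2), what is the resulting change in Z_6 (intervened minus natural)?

The intervention breaks the incoming arrows to Z_3: Z_3 := 2·Z_2 no longer applies, and Z_3 = 2.
Z_2 = -Z_1 + 5  [with Z_1=-3]  = 8
Z_4 = max(Z_2, Z_1) + 4  [with Z_2=8, Z_1=-3]  = 12
Z_5 = Z_1·Z_4  [with Z_1=-3, Z_4=12]  = -36
Z_6 = -Z_3 - 2·Z_4 + Z_5  [with Z_3=2, Z_4=12, Z_5=-36]  = -62
Without intervention: Z_2 = -Z_1 + 5  [with Z_1=-3]  = 8; Z_3 = 2·Z_2  [with Z_2=8]  = 16; Z_4 = max(Z_2, Z_1) + 4  [with Z_2=8, Z_1=-3]  = 12; Z_5 = Z_1·Z_4  [with Z_1=-3, Z_4=12]  = -36; Z_6 = -Z_3 - 2·Z_4 + Z_5  [with Z_3=16, Z_4=12, Z_5=-36]  = -76.
Change = -62 − (-76) = 14.

14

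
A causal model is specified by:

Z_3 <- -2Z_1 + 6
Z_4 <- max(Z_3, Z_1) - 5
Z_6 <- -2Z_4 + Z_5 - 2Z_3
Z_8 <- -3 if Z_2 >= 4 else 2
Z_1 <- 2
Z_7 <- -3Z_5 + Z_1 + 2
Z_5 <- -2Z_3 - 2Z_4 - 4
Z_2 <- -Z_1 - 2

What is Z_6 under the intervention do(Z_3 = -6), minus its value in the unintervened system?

32

The intervention breaks the incoming arrows to Z_3: Z_3 <- -2Z_1 + 6 no longer applies, and Z_3 = -6.
Z_4 = max(Z_3, Z_1) - 5  [with Z_3=-6, Z_1=2]  = -3
Z_5 = -2Z_3 - 2Z_4 - 4  [with Z_3=-6, Z_4=-3]  = 14
Z_6 = -2Z_4 + Z_5 - 2Z_3  [with Z_4=-3, Z_5=14, Z_3=-6]  = 32
Without intervention: Z_3 = -2Z_1 + 6  [with Z_1=2]  = 2; Z_4 = max(Z_3, Z_1) - 5  [with Z_3=2, Z_1=2]  = -3; Z_5 = -2Z_3 - 2Z_4 - 4  [with Z_3=2, Z_4=-3]  = -2; Z_6 = -2Z_4 + Z_5 - 2Z_3  [with Z_4=-3, Z_5=-2, Z_3=2]  = 0.
Change = 32 − 0 = 32.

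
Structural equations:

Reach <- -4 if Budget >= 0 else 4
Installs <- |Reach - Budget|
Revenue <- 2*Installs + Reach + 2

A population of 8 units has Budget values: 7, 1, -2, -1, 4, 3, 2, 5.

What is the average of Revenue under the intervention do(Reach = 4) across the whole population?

do(Reach=4) breaks Reach's dependence on Budget. With Reach=4 fixed, Revenue across the units is 12, 12, 18, 16, 6, 8, 10, 8, mean 11.25.

11.25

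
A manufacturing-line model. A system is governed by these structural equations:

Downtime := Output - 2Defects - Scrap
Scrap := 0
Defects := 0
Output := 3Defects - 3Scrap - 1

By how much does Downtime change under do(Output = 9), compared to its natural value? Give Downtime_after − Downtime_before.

The intervention breaks the incoming arrows to Output: Output := 3Defects - 3Scrap - 1 no longer applies, and Output = 9.
Downtime = Output - 2Defects - Scrap  [with Output=9, Defects=0, Scrap=0]  = 9
Without intervention: Output = 3Defects - 3Scrap - 1  [with Defects=0, Scrap=0]  = -1; Downtime = Output - 2Defects - Scrap  [with Output=-1, Defects=0, Scrap=0]  = -1.
Change = 9 − (-1) = 10.

10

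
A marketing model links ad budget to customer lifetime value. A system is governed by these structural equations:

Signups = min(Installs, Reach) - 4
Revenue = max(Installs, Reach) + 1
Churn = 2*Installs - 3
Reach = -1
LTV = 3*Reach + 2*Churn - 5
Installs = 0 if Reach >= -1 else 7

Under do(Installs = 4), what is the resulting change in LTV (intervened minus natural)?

16

Under do(Installs=4), the mechanism Installs = 0 if Reach >= -1 else 7 is discarded; Installs is fixed at 4.
Churn = 2*Installs - 3  [with Installs=4]  = 5
LTV = 3*Reach + 2*Churn - 5  [with Reach=-1, Churn=5]  = 2
Without intervention: Installs = 0 if Reach >= -1 else 7  [with Reach=-1]  = 0; Churn = 2*Installs - 3  [with Installs=0]  = -3; LTV = 3*Reach + 2*Churn - 5  [with Reach=-1, Churn=-3]  = -14.
Change = 2 − (-14) = 16.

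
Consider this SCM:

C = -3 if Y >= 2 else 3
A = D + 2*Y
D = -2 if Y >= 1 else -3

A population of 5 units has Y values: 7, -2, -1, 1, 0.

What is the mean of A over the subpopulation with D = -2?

E[A|D=-2] averages over only the 2 units with D=-2 (Y = 7, 1): A = 12, 0, mean 6.

6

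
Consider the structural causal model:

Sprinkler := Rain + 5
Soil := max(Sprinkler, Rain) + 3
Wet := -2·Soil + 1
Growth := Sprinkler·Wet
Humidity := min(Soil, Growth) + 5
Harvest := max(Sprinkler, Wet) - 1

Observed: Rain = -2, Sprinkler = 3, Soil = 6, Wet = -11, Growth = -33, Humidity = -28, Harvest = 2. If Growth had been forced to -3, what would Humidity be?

The intervention breaks the incoming arrows to Growth: Growth := Sprinkler·Wet no longer applies, and Growth = -3.
Sprinkler = Rain + 5  [with Rain=-2]  = 3
Soil = max(Sprinkler, Rain) + 3  [with Sprinkler=3, Rain=-2]  = 6
Humidity = min(Soil, Growth) + 5  [with Soil=6, Growth=-3]  = 2

2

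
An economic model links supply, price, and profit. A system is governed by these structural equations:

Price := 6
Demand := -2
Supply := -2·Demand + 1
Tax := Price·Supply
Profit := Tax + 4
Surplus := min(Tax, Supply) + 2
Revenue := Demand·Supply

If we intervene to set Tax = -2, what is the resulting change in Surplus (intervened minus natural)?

Under do(Tax=-2), the mechanism Tax := Price·Supply is discarded; Tax is fixed at -2.
Supply = -2·Demand + 1  [with Demand=-2]  = 5
Surplus = min(Tax, Supply) + 2  [with Tax=-2, Supply=5]  = 0
Without intervention: Supply = -2·Demand + 1  [with Demand=-2]  = 5; Tax = Price·Supply  [with Price=6, Supply=5]  = 30; Surplus = min(Tax, Supply) + 2  [with Tax=30, Supply=5]  = 7.
Change = 0 − 7 = -7.

-7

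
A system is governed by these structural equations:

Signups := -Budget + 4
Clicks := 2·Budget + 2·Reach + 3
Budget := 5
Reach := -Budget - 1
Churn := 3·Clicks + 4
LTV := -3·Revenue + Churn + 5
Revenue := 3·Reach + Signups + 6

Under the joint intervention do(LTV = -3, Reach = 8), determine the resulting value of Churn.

91

The joint intervention fixes LTV = -3, Reach = 8, removing each variable's own equation.
Clicks = 2·Budget + 2·Reach + 3  [with Budget=5, Reach=8]  = 29
Churn = 3·Clicks + 4  [with Clicks=29]  = 91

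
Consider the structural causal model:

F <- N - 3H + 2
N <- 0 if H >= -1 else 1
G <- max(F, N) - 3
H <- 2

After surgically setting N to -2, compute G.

Under do(N=-2), the mechanism N <- 0 if H >= -1 else 1 is discarded; N is fixed at -2.
F = N - 3H + 2  [with N=-2, H=2]  = -6
G = max(F, N) - 3  [with F=-6, N=-2]  = -5

-5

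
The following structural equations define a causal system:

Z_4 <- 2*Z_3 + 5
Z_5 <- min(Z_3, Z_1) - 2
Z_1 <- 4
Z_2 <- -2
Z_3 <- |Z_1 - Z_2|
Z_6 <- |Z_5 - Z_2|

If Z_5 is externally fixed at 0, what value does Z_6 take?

The intervention breaks the incoming arrows to Z_5: Z_5 <- min(Z_3, Z_1) - 2 no longer applies, and Z_5 = 0.
Z_6 = |Z_5 - Z_2|  [with Z_5=0, Z_2=-2]  = 2

2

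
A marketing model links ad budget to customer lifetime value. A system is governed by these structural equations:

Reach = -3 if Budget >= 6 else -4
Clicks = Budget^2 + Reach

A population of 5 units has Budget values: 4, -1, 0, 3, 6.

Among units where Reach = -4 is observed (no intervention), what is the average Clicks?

2.5

E[Clicks|Reach=-4] averages over only the 4 units with Reach=-4 (Budget = 4, -1, 0, 3): Clicks = 12, -3, -4, 5, mean 2.5.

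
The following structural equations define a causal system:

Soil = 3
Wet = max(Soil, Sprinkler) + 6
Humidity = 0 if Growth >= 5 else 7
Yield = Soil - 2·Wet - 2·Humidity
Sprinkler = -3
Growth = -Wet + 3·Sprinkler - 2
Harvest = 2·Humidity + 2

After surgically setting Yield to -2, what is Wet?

9

do(Yield=-2) replaces the equation Yield = Soil - 2·Wet - 2·Humidity with the constant Yield = -2.
Wet is not downstream of the intervention, so its value is determined by the original equations.
Wet = max(Soil, Sprinkler) + 6  [with Soil=3, Sprinkler=-3]  = 9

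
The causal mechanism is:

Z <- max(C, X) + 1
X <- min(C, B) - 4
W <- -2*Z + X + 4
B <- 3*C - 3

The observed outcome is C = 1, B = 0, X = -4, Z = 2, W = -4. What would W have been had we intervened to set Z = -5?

Intervening sets Z = -5 and removes its equation (Z <- max(C, X) + 1).
B = 3*C - 3  [with C=1]  = 0
X = min(C, B) - 4  [with C=1, B=0]  = -4
W = -2*Z + X + 4  [with Z=-5, X=-4]  = 10

10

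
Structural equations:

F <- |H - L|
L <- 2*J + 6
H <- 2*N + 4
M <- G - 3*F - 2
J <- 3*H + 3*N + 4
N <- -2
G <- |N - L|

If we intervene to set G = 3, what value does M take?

Intervening sets G = 3 and removes its equation (G <- |N - L|).
H = 2*N + 4  [with N=-2]  = 0
J = 3*H + 3*N + 4  [with H=0, N=-2]  = -2
L = 2*J + 6  [with J=-2]  = 2
F = |H - L|  [with H=0, L=2]  = 2
M = G - 3*F - 2  [with G=3, F=2]  = -5

-5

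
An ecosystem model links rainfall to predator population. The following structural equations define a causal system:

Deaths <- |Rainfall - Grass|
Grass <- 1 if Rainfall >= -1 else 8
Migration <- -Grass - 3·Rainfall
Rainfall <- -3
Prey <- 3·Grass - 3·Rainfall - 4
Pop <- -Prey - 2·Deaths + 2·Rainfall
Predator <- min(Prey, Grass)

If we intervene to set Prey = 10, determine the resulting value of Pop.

The intervention breaks the incoming arrows to Prey: Prey <- 3·Grass - 3·Rainfall - 4 no longer applies, and Prey = 10.
Grass = 1 if Rainfall >= -1 else 8  [with Rainfall=-3]  = 8
Deaths = |Rainfall - Grass|  [with Rainfall=-3, Grass=8]  = 11
Pop = -Prey - 2·Deaths + 2·Rainfall  [with Prey=10, Deaths=11, Rainfall=-3]  = -38

-38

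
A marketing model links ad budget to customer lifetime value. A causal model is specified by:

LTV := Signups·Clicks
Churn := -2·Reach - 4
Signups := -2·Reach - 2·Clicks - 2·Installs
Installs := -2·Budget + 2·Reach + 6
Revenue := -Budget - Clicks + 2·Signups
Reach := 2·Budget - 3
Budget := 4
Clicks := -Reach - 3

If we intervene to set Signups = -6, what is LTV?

48

do(Signups=-6) replaces the equation Signups := -2·Reach - 2·Clicks - 2·Installs with the constant Signups = -6.
Reach = 2·Budget - 3  [with Budget=4]  = 5
Clicks = -Reach - 3  [with Reach=5]  = -8
LTV = Signups·Clicks  [with Signups=-6, Clicks=-8]  = 48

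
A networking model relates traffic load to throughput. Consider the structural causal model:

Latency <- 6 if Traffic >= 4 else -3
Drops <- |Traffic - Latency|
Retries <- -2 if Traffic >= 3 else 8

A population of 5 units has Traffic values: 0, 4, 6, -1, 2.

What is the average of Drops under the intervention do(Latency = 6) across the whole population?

3.8

Every unit gets Latency=6 under the intervention. Drops values become 6, 2, 0, 7, 4; E[Drops|do(Latency=6)] = 3.8.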